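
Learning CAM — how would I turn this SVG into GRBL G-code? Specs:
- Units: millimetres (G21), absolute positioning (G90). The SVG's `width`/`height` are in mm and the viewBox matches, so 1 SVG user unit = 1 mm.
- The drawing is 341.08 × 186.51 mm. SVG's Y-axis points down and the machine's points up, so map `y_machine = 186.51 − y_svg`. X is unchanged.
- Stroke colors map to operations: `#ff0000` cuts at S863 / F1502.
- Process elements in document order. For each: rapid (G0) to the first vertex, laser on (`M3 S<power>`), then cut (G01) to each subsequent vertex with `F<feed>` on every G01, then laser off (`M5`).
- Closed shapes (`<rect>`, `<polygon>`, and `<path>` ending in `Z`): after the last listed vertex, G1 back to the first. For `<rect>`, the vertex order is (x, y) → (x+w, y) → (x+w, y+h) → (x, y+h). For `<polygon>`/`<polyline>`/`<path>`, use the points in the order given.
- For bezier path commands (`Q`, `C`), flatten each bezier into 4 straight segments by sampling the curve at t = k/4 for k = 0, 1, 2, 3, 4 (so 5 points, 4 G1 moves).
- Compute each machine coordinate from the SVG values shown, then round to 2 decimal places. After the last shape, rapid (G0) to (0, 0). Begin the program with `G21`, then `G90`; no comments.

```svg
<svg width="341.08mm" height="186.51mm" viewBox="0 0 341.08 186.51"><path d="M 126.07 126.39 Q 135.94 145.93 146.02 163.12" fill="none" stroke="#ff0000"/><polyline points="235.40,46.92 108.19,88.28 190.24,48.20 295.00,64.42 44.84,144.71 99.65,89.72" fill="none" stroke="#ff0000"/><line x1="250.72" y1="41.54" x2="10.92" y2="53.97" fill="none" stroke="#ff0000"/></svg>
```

G21
G90
G0 X126.07 Y60.12
M3 S863
G01 X131.02 Y50.50 F1502
G01 X135.99 Y41.17 F1502
G01 X140.99 Y32.13 F1502
G01 X146.02 Y23.39 F1502
M5
G0 X235.40 Y139.59
M3 S863
G01 X108.19 Y98.23 F1502
G01 X190.24 Y138.31 F1502
G01 X295.00 Y122.09 F1502
G01 X44.84 Y41.80 F1502
G01 X99.65 Y96.79 F1502
M5
G0 X250.72 Y144.97
M3 S863
G01 X10.92 Y132.54 F1502
M5
G0 X0.00 Y0.00

Since the viewBox matches the mm dimensions, user units are millimetres directly. The only transform is the Y-flip y_m = 186.51 − y_svg.

Shape 1 is a quadratic bezier drawn with `<path>`. Its stroke #ff0000 means cut at S863, F1502. After flipping Y the toolpath is (126.07,60.12) → (131.02,50.50) → (135.99,41.17) → (140.99,32.13) → (146.02,23.39).

Shape 2 is a open polyline drawn with `<polyline>`. Its stroke #ff0000 means cut at S863, F1502. After flipping Y the toolpath is (235.40,139.59) → (108.19,98.23) → (190.24,138.31) → (295.00,122.09) → (44.84,41.80) → (99.65,96.79).

Shape 3 is a line segment drawn with `<line>`. Its stroke #ff0000 means cut at S863, F1502. After flipping Y the toolpath is (250.72,144.97) → (10.92,132.54).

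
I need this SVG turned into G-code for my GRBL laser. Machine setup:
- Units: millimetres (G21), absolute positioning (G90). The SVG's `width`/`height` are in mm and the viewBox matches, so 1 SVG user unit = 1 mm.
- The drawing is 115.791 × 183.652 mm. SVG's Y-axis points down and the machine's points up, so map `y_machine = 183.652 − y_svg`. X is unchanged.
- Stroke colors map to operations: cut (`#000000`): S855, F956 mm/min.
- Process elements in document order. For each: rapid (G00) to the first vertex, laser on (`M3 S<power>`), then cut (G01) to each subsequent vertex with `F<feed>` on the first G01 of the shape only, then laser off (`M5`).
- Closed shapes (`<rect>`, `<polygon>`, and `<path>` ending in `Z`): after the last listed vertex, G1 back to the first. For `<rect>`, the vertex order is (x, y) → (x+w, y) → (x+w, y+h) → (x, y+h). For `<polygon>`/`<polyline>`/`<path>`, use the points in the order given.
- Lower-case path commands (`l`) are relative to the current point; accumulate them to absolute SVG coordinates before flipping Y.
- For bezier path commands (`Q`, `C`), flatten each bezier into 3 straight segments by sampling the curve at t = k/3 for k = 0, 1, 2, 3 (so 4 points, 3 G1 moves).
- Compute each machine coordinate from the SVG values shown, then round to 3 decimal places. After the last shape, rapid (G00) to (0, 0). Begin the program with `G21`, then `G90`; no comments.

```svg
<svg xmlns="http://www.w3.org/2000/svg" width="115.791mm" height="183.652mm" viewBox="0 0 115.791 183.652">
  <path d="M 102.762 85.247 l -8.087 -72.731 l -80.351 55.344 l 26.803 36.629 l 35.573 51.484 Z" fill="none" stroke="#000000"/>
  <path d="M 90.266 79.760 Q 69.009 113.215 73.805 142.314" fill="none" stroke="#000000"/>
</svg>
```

G21
G90
G00 X102.762 Y98.405
M3 S855
G01 X94.675 Y171.136 F956
G01 X14.324 Y115.792
G01 X41.127 Y79.163
G01 X76.700 Y27.679
G01 X102.762 Y98.405
M5
G00 X90.266 Y103.892
M3 S855
G01 X78.989 Y82.073 F956
G01 X73.502 Y61.221
G01 X73.805 Y41.338
M5
G00 X0.000 Y0.000

viewBox `0 0 115.791 183.652` with mm width/height → 1 unit = 1 mm. Flip: y_m = 183.652 − y_svg.

**Shape 1** — `<path>` closed polygon, stroke `#000000` → cut (S855, F956). Machine vertices: (102.762,98.405) → (94.675,171.136) → (14.324,115.792) → (41.127,79.163) → (76.700,27.679) → (102.762,98.405). Closed: final G1 returns to the first vertex.

**Shape 2** — `<path>` quadratic bezier, stroke `#000000` → cut (S855, F956). Control points (SVG): P0=(90.266,79.760), P1=(69.009,113.215), P2=(73.805,142.314); sampled at t=k/3. Machine vertices: (90.266,103.892) → (78.989,82.073) → (73.502,61.221) → (73.805,41.338). Open path.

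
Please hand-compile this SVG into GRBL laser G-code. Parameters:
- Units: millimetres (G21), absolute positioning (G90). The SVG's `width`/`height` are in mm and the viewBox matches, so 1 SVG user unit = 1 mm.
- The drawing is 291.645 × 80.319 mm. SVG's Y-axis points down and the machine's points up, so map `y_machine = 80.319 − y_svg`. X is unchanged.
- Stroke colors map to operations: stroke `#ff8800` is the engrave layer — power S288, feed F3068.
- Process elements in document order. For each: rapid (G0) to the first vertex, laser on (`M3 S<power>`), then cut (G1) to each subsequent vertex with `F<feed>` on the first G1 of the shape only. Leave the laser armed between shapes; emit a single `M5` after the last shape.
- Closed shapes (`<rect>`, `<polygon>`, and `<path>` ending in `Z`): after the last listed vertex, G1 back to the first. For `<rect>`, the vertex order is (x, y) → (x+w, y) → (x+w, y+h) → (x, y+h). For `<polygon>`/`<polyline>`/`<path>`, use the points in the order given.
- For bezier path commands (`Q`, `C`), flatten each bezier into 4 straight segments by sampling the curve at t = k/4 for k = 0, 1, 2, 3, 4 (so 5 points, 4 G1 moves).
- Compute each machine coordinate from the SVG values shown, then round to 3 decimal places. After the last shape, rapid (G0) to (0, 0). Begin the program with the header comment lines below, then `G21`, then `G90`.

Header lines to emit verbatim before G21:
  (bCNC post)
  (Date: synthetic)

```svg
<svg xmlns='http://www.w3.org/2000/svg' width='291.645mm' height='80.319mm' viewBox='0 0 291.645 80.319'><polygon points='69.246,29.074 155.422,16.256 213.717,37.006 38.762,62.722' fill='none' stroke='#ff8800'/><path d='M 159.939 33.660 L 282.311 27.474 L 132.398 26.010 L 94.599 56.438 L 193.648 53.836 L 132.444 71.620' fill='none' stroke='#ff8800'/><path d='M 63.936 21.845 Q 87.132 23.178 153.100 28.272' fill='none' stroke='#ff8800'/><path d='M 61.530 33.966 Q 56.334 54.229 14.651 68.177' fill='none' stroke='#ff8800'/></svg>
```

Since the viewBox matches the mm dimensions, user units are millimetres directly. The only transform is the Y-flip y_m = 80.319 − y_svg.

Shape 1 is a closed polygon drawn with `<polygon>`. Its stroke #ff8800 means engrave at S288, F3068. After flipping Y the toolpath is (69.246,51.245) → (155.422,64.063) → (213.717,43.313) → (38.762,17.597) → (69.246,51.245), returning to the start.

Shape 2 is a open polyline drawn with `<path>`. Its stroke #ff8800 means engrave at S288, F3068. After flipping Y the toolpath is (159.939,46.659) → (282.311,52.845) → (132.398,54.309) → (94.599,23.881) → (193.648,26.483) → (132.444,8.699).

Shape 3 is a quadratic bezier drawn with `<path>`. Its stroke #ff8800 means engrave at S288, F3068. After flipping Y the toolpath is (63.936,58.474) → (78.207,57.572) → (97.825,56.201) → (122.789,54.359) → (153.100,52.047).

Shape 4 is a quadratic bezier drawn with `<path>`. Its stroke #ff8800 means engrave at S288, F3068. After flipping Y the toolpath is (61.530,46.353) → (56.652,36.616) → (47.212,27.669) → (33.212,19.511) → (14.651,12.142).

(bCNC post)
(Date: synthetic)
G21
G90
G0 X69.246 Y51.245
M3 S288
G1 X155.422 Y64.063 F3068
G1 X213.717 Y43.313
G1 X38.762 Y17.597
G1 X69.246 Y51.245
G0 X159.939 Y46.659
M3 S288
G1 X282.311 Y52.845 F3068
G1 X132.398 Y54.309
G1 X94.599 Y23.881
G1 X193.648 Y26.483
G1 X132.444 Y8.699
G0 X63.936 Y58.474
M3 S288
G1 X78.207 Y57.572 F3068
G1 X97.825 Y56.201
G1 X122.789 Y54.359
G1 X153.100 Y52.047
G0 X61.530 Y46.353
M3 S288
G1 X56.652 Y36.616 F3068
G1 X47.212 Y27.669
G1 X33.212 Y19.511
G1 X14.651 Y12.142
M5
G0 X0.000 Y0.000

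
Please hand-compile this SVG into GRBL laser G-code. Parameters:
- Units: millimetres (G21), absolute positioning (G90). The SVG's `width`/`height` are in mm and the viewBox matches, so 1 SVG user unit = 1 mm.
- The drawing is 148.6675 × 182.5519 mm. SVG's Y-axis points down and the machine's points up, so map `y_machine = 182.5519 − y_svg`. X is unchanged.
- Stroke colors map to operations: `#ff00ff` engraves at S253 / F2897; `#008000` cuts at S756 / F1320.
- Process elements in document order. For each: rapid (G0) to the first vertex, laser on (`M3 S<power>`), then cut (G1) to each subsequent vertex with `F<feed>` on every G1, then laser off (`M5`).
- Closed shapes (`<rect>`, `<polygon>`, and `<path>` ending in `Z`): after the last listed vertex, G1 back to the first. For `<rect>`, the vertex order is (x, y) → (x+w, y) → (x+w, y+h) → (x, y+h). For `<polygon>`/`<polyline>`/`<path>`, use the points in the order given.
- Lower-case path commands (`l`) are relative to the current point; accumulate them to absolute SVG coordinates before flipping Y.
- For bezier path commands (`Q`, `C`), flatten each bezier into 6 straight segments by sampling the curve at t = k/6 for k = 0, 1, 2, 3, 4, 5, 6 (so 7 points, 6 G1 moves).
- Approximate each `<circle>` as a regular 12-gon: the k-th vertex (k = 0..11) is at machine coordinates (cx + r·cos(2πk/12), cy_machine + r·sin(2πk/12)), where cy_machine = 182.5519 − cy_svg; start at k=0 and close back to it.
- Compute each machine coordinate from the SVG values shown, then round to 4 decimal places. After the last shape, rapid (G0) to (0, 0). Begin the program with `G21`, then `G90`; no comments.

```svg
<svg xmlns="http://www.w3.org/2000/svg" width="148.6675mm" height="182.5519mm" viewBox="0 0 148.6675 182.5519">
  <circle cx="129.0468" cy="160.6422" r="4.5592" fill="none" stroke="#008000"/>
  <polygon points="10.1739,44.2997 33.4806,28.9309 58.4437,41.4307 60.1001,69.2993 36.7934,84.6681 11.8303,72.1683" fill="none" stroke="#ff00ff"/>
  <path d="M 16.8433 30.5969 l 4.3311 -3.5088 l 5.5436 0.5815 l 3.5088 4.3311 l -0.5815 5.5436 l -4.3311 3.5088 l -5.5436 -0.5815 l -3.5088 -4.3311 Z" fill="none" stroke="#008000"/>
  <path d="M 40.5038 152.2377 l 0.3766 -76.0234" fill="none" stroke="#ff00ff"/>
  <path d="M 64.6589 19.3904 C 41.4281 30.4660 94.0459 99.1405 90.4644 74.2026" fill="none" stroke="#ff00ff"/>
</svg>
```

Since the viewBox matches the mm dimensions, user units are millimetres directly. The only transform is the Y-flip y_m = 182.5519 − y_svg.

Shape 1 is a circle drawn with `<circle>`. Its stroke #008000 means cut at S756, F1320. After flipping Y the toolpath is (133.6060,21.9097) → (132.9952,24.1893) → (131.3264,25.8581) → (129.0468,26.4689) → (126.7672,25.8581) → (125.0984,24.1893) → (124.4876,21.9097) → (125.0984,19.6301) → (126.7672,17.9613) → (129.0468,17.3505) → (131.3264,17.9613) → (132.9952,19.6301) → (133.6060,21.9097), returning to the start.

Shape 2 is a regular polygon drawn with `<polygon>`. Its stroke #ff00ff means engrave at S253, F2897. After flipping Y the toolpath is (10.1739,138.2522) → (33.4806,153.6210) → (58.4437,141.1212) → (60.1001,113.2526) → (36.7934,97.8838) → (11.8303,110.3836) → (10.1739,138.2522), returning to the start.

Shape 3 is a regular polygon drawn with `<path>`. Its stroke #008000 means cut at S756, F1320. After flipping Y the toolpath is (16.8433,151.9550) → (21.1744,155.4638) → (26.7180,154.8823) → (30.2268,150.5512) → (29.6453,145.0076) → (25.3142,141.4988) → (19.7706,142.0803) → (16.2618,146.4114) → (16.8433,151.9550), returning to the start.

Shape 4 is a line segment drawn with `<path>`. Its stroke #ff00ff means engrave at S253, F2897. After flipping Y the toolpath is (40.5038,30.3142) → (40.8804,106.3376).

Shape 5 is a cubic bezier drawn with `<path>`. Its stroke #ff00ff means engrave at S253, F2897. After flipping Y the toolpath is (64.6589,163.1615) → (58.7529,153.5238) → (61.8203,138.4867) → (70.1932,122.2503) → (80.2035,109.0151) → (88.1832,102.9813) → (90.4644,108.3493).

G21
G90
G0 X133.6060 Y21.9097
M3 S756
G1 X132.9952 Y24.1893 F1320
G1 X131.3264 Y25.8581 F1320
G1 X129.0468 Y26.4689 F1320
G1 X126.7672 Y25.8581 F1320
G1 X125.0984 Y24.1893 F1320
G1 X124.4876 Y21.9097 F1320
G1 X125.0984 Y19.6301 F1320
G1 X126.7672 Y17.9613 F1320
G1 X129.0468 Y17.3505 F1320
G1 X131.3264 Y17.9613 F1320
G1 X132.9952 Y19.6301 F1320
G1 X133.6060 Y21.9097 F1320
M5
G0 X10.1739 Y138.2522
M3 S253
G1 X33.4806 Y153.6210 F2897
G1 X58.4437 Y141.1212 F2897
G1 X60.1001 Y113.2526 F2897
G1 X36.7934 Y97.8838 F2897
G1 X11.8303 Y110.3836 F2897
G1 X10.1739 Y138.2522 F2897
M5
G0 X16.8433 Y151.9550
M3 S756
G1 X21.1744 Y155.4638 F1320
G1 X26.7180 Y154.8823 F1320
G1 X30.2268 Y150.5512 F1320
G1 X29.6453 Y145.0076 F1320
G1 X25.3142 Y141.4988 F1320
G1 X19.7706 Y142.0803 F1320
G1 X16.2618 Y146.4114 F1320
G1 X16.8433 Y151.9550 F1320
M5
G0 X40.5038 Y30.3142
M3 S253
G1 X40.8804 Y106.3376 F2897
M5
G0 X64.6589 Y163.1615
M3 S253
G1 X58.7529 Y153.5238 F2897
G1 X61.8203 Y138.4867 F2897
G1 X70.1932 Y122.2503 F2897
G1 X80.2035 Y109.0151 F2897
G1 X88.1832 Y102.9813 F2897
G1 X90.4644 Y108.3493 F2897
M5
G0 X0.0000 Y0.0000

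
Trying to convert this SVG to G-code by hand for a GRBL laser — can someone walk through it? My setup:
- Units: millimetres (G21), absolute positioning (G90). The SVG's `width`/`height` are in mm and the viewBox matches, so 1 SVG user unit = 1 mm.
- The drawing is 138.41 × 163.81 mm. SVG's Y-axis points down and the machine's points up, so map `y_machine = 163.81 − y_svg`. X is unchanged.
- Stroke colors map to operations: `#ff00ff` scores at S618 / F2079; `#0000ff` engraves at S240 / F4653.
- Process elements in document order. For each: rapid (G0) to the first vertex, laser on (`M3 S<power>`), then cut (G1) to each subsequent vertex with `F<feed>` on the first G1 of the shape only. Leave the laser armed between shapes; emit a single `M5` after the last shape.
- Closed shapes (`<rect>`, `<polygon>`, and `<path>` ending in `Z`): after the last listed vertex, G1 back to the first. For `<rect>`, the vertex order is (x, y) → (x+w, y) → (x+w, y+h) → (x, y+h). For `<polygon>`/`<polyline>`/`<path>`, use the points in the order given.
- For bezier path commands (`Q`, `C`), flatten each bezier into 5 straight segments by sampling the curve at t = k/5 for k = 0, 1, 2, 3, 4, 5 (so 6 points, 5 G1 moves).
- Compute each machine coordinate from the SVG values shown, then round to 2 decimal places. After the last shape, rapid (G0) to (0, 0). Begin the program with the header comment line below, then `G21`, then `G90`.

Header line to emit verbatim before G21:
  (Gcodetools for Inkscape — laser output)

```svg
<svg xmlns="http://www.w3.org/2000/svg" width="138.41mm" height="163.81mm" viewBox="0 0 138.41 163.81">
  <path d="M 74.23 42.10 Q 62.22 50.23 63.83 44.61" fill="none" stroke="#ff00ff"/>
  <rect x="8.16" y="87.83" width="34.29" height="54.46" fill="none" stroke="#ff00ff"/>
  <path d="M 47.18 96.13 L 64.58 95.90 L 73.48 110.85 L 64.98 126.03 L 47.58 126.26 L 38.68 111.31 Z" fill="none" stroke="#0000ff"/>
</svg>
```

(Gcodetools for Inkscape — laser output)
G21
G90
G0 X74.23 Y121.71
M3 S618
G1 X69.97 Y119.01 F2079
G1 X66.80 Y117.41
G1 X64.72 Y116.90
G1 X63.73 Y117.50
G1 X63.83 Y119.20
G0 X8.16 Y75.98
M3 S618
G1 X42.45 Y75.98 F2079
G1 X42.45 Y21.52
G1 X8.16 Y21.52
G1 X8.16 Y75.98
G0 X47.18 Y67.68
M3 S240
G1 X64.58 Y67.91 F4653
G1 X73.48 Y52.96
G1 X64.98 Y37.78
G1 X47.58 Y37.55
G1 X38.68 Y52.50
G1 X47.18 Y67.68
M5
G0 X0.00 Y0.00

viewBox `0 0 138.41 163.81` with mm width/height → 1 unit = 1 mm. Flip: y_m = 163.81 − y_svg.

**Shape 1** — `<path>` quadratic bezier, stroke `#ff00ff` → score (S618, F2079). Control points (SVG): P0=(74.23,42.10), P1=(62.22,50.23), P2=(63.83,44.61); sampled at t=k/5. Machine vertices: (74.23,121.71) → (69.97,119.01) → (66.80,117.41) → (64.72,116.90) → (63.73,117.50) → (63.83,119.20). Open path.

**Shape 2** — `<rect>` rectangle, stroke `#ff00ff` → score (S618, F2079). Machine vertices: (8.16,75.98) → (42.45,75.98) → (42.45,21.52) → (8.16,21.52) → (8.16,75.98). Closed: final G1 returns to the first vertex.

**Shape 3** — `<path>` regular polygon, stroke `#0000ff` → engrave (S240, F4653). Machine vertices: (47.18,67.68) → (64.58,67.91) → (73.48,52.96) → (64.98,37.78) → (47.58,37.55) → (38.68,52.50) → (47.18,67.68). Closed: final G1 returns to the first vertex.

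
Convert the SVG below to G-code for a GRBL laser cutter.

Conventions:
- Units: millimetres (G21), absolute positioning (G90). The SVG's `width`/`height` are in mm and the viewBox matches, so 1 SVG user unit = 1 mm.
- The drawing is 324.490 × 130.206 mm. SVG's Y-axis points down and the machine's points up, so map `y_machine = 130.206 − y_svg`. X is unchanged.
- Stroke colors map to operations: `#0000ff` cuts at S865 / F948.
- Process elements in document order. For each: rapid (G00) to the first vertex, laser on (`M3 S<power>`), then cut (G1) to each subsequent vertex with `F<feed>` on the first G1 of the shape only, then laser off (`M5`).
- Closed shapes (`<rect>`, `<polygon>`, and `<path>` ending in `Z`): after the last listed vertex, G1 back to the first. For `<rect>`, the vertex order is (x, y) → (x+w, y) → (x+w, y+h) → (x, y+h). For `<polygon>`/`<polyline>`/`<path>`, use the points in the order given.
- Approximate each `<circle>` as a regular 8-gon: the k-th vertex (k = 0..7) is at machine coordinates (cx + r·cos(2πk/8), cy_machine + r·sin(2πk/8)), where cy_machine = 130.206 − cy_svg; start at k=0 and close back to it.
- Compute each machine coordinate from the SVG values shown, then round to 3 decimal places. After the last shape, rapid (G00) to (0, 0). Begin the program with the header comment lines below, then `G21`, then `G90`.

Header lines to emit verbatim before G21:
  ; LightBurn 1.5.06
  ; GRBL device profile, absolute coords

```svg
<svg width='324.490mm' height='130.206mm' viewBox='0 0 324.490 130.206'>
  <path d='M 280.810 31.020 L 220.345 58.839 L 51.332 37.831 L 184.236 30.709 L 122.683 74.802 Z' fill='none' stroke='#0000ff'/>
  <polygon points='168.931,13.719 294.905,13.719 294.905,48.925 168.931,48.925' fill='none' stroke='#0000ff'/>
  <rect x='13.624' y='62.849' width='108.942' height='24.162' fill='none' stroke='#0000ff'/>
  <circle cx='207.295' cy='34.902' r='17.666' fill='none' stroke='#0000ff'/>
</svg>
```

viewBox `0 0 324.490 130.206` with mm width/height → 1 unit = 1 mm. Flip: y_m = 130.206 − y_svg.

**Shape 1** — `<path>` closed polygon, stroke `#0000ff` → cut (S865, F948). Machine vertices: (280.810,99.186) → (220.345,71.367) → (51.332,92.375) → (184.236,99.497) → (122.683,55.404) → (280.810,99.186). Closed: final G1 returns to the first vertex.

**Shape 2** — `<polygon>` rectangle, stroke `#0000ff` → cut (S865, F948). Machine vertices: (168.931,116.487) → (294.905,116.487) → (294.905,81.281) → (168.931,81.281) → (168.931,116.487). Closed: final G1 returns to the first vertex.

**Shape 3** — `<rect>` rectangle, stroke `#0000ff` → cut (S865, F948). Machine vertices: (13.624,67.357) → (122.566,67.357) → (122.566,43.195) → (13.624,43.195) → (13.624,67.357). Closed: final G1 returns to the first vertex.

**Shape 4** — `<circle>` circle, stroke `#0000ff` → cut (S865, F948). Machine vertices: (224.961,95.304) → (219.787,107.796) → (207.295,112.970) → (194.803,107.796) → (189.629,95.304) → (194.803,82.812) → (207.295,77.638) → (219.787,82.812) → (224.961,95.304). Closed: final G1 returns to the first vertex.

; LightBurn 1.5.06
; GRBL device profile, absolute coords
G21
G90
G00 X280.810 Y99.186
M3 S865
G1 X220.345 Y71.367 F948
G1 X51.332 Y92.375
G1 X184.236 Y99.497
G1 X122.683 Y55.404
G1 X280.810 Y99.186
M5
G00 X168.931 Y116.487
M3 S865
G1 X294.905 Y116.487 F948
G1 X294.905 Y81.281
G1 X168.931 Y81.281
G1 X168.931 Y116.487
M5
G00 X13.624 Y67.357
M3 S865
G1 X122.566 Y67.357 F948
G1 X122.566 Y43.195
G1 X13.624 Y43.195
G1 X13.624 Y67.357
M5
G00 X224.961 Y95.304
M3 S865
G1 X219.787 Y107.796 F948
G1 X207.295 Y112.970
G1 X194.803 Y107.796
G1 X189.629 Y95.304
G1 X194.803 Y82.812
G1 X207.295 Y77.638
G1 X219.787 Y82.812
G1 X224.961 Y95.304
M5
G00 X0.000 Y0.000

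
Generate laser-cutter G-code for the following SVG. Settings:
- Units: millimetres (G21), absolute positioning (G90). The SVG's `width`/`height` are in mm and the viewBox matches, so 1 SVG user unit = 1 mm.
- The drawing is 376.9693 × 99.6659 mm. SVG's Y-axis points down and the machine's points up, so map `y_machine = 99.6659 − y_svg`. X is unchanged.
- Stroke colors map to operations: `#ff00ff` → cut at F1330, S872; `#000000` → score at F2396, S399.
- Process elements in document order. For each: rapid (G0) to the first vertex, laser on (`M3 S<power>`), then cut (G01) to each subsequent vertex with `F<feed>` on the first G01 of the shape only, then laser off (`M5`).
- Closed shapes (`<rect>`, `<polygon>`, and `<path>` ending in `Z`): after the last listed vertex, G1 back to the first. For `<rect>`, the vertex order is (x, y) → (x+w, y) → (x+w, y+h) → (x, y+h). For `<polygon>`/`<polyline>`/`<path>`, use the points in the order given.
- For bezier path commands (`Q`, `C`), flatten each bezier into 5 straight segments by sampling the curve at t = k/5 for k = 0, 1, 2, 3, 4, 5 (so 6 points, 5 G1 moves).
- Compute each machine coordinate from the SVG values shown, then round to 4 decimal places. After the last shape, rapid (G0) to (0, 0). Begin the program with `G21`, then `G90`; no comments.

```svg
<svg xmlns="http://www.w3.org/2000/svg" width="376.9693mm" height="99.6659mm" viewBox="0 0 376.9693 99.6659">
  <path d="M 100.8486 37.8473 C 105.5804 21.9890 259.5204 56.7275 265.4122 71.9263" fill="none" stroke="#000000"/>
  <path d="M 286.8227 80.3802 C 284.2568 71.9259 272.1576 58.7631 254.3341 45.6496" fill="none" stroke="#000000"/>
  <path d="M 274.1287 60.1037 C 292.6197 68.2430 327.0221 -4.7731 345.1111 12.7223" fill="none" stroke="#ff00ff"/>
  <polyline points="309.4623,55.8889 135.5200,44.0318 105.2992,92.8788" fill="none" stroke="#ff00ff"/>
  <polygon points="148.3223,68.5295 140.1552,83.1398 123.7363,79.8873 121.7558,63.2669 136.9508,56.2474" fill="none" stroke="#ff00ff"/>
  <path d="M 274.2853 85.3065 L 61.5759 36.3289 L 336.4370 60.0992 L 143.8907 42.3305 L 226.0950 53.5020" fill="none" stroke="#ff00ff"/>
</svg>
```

Since the viewBox matches the mm dimensions, user units are millimetres directly. The only transform is the Y-flip y_m = 99.6659 − y_svg.

Shape 1 is a cubic bezier drawn with `<path>`. Its stroke #000000 means score at S399, F2396. After flipping Y the toolpath is (100.8486,61.8186) → (119.2146,65.8231) → (159.1223,61.0508) → (206.3033,50.8685) → (246.4894,38.6426) → (265.4122,27.7396).

Shape 2 is a cubic bezier drawn with `<path>`. Its stroke #000000 means score at S399, F2396. After flipping Y the toolpath is (286.8227,19.2857) → (284.1696,24.8852) → (279.4114,31.3864) → (272.7309,38.5609) → (264.3108,46.1803) → (254.3341,54.0163).

Shape 3 is a cubic bezier drawn with `<path>`. Its stroke #ff00ff means cut at S872, F1330. After flipping Y the toolpath is (274.1287,39.5622) → (286.8749,43.0439) → (301.8930,57.7630) → (317.6363,75.4792) → (332.5579,87.9528) → (345.1111,86.9436).

Shape 4 is a open polyline drawn with `<polyline>`. Its stroke #ff00ff means cut at S872, F1330. After flipping Y the toolpath is (309.4623,43.7770) → (135.5200,55.6341) → (105.2992,6.7871).

Shape 5 is a regular polygon drawn with `<polygon>`. Its stroke #ff00ff means cut at S872, F1330. After flipping Y the toolpath is (148.3223,31.1364) → (140.1552,16.5261) → (123.7363,19.7786) → (121.7558,36.3990) → (136.9508,43.4185) → (148.3223,31.1364), returning to the start.

Shape 6 is a open polyline drawn with `<path>`. Its stroke #ff00ff means cut at S872, F1330. After flipping Y the toolpath is (274.2853,14.3594) → (61.5759,63.3370) → (336.4370,39.5667) → (143.8907,57.3354) → (226.0950,46.1639).

G21
G90
G0 X100.8486 Y61.8186
M3 S399
G01 X119.2146 Y65.8231 F2396
G01 X159.1223 Y61.0508
G01 X206.3033 Y50.8685
G01 X246.4894 Y38.6426
G01 X265.4122 Y27.7396
M5
G0 X286.8227 Y19.2857
M3 S399
G01 X284.1696 Y24.8852 F2396
G01 X279.4114 Y31.3864
G01 X272.7309 Y38.5609
G01 X264.3108 Y46.1803
G01 X254.3341 Y54.0163
M5
G0 X274.1287 Y39.5622
M3 S872
G01 X286.8749 Y43.0439 F1330
G01 X301.8930 Y57.7630
G01 X317.6363 Y75.4792
G01 X332.5579 Y87.9528
G01 X345.1111 Y86.9436
M5
G0 X309.4623 Y43.7770
M3 S872
G01 X135.5200 Y55.6341 F1330
G01 X105.2992 Y6.7871
M5
G0 X148.3223 Y31.1364
M3 S872
G01 X140.1552 Y16.5261 F1330
G01 X123.7363 Y19.7786
G01 X121.7558 Y36.3990
G01 X136.9508 Y43.4185
G01 X148.3223 Y31.1364
M5
G0 X274.2853 Y14.3594
M3 S872
G01 X61.5759 Y63.3370 F1330
G01 X336.4370 Y39.5667
G01 X143.8907 Y57.3354
G01 X226.0950 Y46.1639
M5
G0 X0.0000 Y0.0000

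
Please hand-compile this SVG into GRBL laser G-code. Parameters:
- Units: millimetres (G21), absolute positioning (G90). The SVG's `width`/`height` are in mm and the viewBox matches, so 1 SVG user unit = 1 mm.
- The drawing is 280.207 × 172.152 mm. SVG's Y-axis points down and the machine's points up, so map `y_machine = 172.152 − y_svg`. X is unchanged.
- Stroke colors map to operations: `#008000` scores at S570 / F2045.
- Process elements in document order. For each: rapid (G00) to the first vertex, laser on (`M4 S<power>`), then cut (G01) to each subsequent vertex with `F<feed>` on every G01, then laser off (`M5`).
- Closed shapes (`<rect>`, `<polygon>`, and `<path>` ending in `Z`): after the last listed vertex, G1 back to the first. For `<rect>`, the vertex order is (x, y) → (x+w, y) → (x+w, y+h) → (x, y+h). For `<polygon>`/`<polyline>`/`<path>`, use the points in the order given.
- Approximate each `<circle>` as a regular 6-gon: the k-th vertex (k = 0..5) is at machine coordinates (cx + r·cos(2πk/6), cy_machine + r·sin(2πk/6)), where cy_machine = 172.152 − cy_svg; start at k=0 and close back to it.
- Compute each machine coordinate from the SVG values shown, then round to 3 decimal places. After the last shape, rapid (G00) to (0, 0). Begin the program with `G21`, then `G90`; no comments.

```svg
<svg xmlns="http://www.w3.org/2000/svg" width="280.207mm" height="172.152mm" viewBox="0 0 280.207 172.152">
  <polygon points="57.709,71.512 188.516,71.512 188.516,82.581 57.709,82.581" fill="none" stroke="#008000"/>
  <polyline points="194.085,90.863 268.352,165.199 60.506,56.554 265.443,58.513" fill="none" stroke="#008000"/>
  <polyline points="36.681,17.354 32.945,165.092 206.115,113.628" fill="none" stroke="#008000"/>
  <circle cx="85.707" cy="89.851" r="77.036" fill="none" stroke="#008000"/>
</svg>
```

Since the viewBox matches the mm dimensions, user units are millimetres directly. The only transform is the Y-flip y_m = 172.152 − y_svg.

Shape 1 is a rectangle drawn with `<polygon>`. Its stroke #008000 means score at S570, F2045. After flipping Y the toolpath is (57.709,100.640) → (188.516,100.640) → (188.516,89.571) → (57.709,89.571) → (57.709,100.640), returning to the start.

Shape 2 is a open polyline drawn with `<polyline>`. Its stroke #008000 means score at S570, F2045. After flipping Y the toolpath is (194.085,81.289) → (268.352,6.953) → (60.506,115.598) → (265.443,113.639).

Shape 3 is a open polyline drawn with `<polyline>`. Its stroke #008000 means score at S570, F2045. After flipping Y the toolpath is (36.681,154.798) → (32.945,7.060) → (206.115,58.524).

Shape 4 is a circle drawn with `<circle>`. Its stroke #008000 means score at S570, F2045. After flipping Y the toolpath is (162.743,82.301) → (124.225,149.016) → (47.189,149.016) → (8.671,82.301) → (47.189,15.586) → (124.225,15.586) → (162.743,82.301), returning to the start.

G21
G90
G00 X57.709 Y100.640
M4 S570
G01 X188.516 Y100.640 F2045
G01 X188.516 Y89.571 F2045
G01 X57.709 Y89.571 F2045
G01 X57.709 Y100.640 F2045
M5
G00 X194.085 Y81.289
M4 S570
G01 X268.352 Y6.953 F2045
G01 X60.506 Y115.598 F2045
G01 X265.443 Y113.639 F2045
M5
G00 X36.681 Y154.798
M4 S570
G01 X32.945 Y7.060 F2045
G01 X206.115 Y58.524 F2045
M5
G00 X162.743 Y82.301
M4 S570
G01 X124.225 Y149.016 F2045
G01 X47.189 Y149.016 F2045
G01 X8.671 Y82.301 F2045
G01 X47.189 Y15.586 F2045
G01 X124.225 Y15.586 F2045
G01 X162.743 Y82.301 F2045
M5
G00 X0.000 Y0.000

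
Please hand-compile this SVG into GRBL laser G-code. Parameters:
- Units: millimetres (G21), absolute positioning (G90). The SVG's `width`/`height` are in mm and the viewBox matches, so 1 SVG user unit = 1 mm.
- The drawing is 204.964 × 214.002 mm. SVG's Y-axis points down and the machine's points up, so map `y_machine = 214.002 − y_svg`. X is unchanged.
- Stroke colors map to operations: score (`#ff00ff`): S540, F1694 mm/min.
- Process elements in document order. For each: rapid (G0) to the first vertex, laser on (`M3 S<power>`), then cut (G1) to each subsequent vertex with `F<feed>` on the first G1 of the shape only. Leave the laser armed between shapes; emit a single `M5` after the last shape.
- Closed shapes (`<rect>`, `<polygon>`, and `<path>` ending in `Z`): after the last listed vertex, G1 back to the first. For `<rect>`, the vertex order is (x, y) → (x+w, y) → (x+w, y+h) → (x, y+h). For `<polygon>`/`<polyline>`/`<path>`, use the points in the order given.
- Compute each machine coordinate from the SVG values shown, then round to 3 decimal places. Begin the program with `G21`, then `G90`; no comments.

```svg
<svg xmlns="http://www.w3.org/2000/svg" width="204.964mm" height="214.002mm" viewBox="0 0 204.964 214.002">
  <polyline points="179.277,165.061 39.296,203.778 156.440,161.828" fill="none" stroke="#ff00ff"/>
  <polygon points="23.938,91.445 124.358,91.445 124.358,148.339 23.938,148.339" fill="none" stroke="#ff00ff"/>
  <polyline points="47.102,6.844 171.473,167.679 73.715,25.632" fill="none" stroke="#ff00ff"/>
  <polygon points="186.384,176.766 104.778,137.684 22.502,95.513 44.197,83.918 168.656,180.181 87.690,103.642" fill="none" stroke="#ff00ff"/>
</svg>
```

Since the viewBox matches the mm dimensions, user units are millimetres directly. The only transform is the Y-flip y_m = 214.002 − y_svg.

Shape 1 is a open polyline drawn with `<polyline>`. Its stroke #ff00ff means score at S540, F1694. After flipping Y the toolpath is (179.277,48.941) → (39.296,10.224) → (156.440,52.174).

Shape 2 is a rectangle drawn with `<polygon>`. Its stroke #ff00ff means score at S540, F1694. After flipping Y the toolpath is (23.938,122.557) → (124.358,122.557) → (124.358,65.663) → (23.938,65.663) → (23.938,122.557), returning to the start.

Shape 3 is a open polyline drawn with `<polyline>`. Its stroke #ff00ff means score at S540, F1694. After flipping Y the toolpath is (47.102,207.158) → (171.473,46.323) → (73.715,188.370).

Shape 4 is a closed polygon drawn with `<polygon>`. Its stroke #ff00ff means score at S540, F1694. After flipping Y the toolpath is (186.384,37.236) → (104.778,76.318) → (22.502,118.489) → (44.197,130.084) → (168.656,33.821) → (87.690,110.360) → (186.384,37.236), returning to the start.

G21
G90
G0 X179.277 Y48.941
M3 S540
G1 X39.296 Y10.224 F1694
G1 X156.440 Y52.174
G0 X23.938 Y122.557
M3 S540
G1 X124.358 Y122.557 F1694
G1 X124.358 Y65.663
G1 X23.938 Y65.663
G1 X23.938 Y122.557
G0 X47.102 Y207.158
M3 S540
G1 X171.473 Y46.323 F1694
G1 X73.715 Y188.370
G0 X186.384 Y37.236
M3 S540
G1 X104.778 Y76.318 F1694
G1 X22.502 Y118.489
G1 X44.197 Y130.084
G1 X168.656 Y33.821
G1 X87.690 Y110.360
G1 X186.384 Y37.236
M5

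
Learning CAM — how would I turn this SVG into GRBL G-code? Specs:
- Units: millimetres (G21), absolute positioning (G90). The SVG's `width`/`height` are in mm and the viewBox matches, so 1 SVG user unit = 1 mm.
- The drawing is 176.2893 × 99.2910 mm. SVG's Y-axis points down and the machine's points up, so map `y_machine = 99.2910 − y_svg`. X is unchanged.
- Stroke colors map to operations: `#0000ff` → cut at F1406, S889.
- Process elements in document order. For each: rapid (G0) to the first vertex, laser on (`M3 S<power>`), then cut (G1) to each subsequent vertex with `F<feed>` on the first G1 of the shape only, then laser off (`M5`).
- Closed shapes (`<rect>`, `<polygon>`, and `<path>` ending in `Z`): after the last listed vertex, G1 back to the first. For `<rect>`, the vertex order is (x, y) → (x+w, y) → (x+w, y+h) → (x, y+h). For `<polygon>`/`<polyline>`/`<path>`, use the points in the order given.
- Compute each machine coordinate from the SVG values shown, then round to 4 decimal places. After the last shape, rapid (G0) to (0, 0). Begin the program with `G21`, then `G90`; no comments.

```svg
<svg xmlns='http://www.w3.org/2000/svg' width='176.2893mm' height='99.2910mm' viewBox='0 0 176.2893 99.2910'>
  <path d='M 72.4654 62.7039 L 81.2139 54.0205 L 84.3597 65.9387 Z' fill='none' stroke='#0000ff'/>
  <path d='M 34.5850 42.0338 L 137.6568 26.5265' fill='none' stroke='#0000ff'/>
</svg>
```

1 u = 1 mm; y_m = 99.2910 − y.

[1] `<path>` regular polygon, #0000ff→cut S889 F1406: (72.4654,36.5871) → (81.2139,45.2705) → (84.3597,33.3523) → (72.4654,36.5871) (closed)

[2] `<path>` line segment, #0000ff→cut S889 F1406: (34.5850,57.2572) → (137.6568,72.7645)

G21
G90
G0 X72.4654 Y36.5871
M3 S889
G1 X81.2139 Y45.2705 F1406
G1 X84.3597 Y33.3523
G1 X72.4654 Y36.5871
M5
G0 X34.5850 Y57.2572
M3 S889
G1 X137.6568 Y72.7645 F1406
M5
G0 X0.0000 Y0.0000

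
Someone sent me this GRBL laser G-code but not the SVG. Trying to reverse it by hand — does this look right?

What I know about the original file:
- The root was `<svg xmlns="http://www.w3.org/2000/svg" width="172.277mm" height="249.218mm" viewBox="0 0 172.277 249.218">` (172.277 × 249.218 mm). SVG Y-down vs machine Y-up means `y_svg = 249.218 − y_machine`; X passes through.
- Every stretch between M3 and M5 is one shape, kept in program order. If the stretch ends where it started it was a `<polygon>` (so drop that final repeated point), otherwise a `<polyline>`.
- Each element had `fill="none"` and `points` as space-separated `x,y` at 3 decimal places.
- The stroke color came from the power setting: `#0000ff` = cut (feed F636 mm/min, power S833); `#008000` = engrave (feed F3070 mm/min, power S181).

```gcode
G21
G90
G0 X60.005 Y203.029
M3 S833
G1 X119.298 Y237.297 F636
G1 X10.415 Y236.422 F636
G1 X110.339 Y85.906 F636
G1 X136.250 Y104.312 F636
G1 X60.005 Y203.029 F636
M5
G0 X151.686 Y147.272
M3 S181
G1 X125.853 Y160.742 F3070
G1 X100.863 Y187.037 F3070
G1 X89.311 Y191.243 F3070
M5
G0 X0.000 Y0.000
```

<svg xmlns="http://www.w3.org/2000/svg" width="172.277mm" height="249.218mm" viewBox="0 0 172.277 249.218">
  <polygon points="60.005,46.189 119.298,11.921 10.415,12.796 110.339,163.312 136.250,144.906" fill="none" stroke="#0000ff"/>
  <polyline points="151.686,101.946 125.853,88.476 100.863,62.181 89.311,57.975" fill="none" stroke="#008000"/>
</svg>

y_svg = 249.218 − y_m.

[1] S833→`#0000ff` (cut); closed run; points: 60.005,46.189 119.298,11.921 10.415,12.796 110.339,163.312 136.250,144.906

[2] S181→`#008000` (engrave); open run; points: 151.686,101.946 125.853,88.476 100.863,62.181 89.311,57.975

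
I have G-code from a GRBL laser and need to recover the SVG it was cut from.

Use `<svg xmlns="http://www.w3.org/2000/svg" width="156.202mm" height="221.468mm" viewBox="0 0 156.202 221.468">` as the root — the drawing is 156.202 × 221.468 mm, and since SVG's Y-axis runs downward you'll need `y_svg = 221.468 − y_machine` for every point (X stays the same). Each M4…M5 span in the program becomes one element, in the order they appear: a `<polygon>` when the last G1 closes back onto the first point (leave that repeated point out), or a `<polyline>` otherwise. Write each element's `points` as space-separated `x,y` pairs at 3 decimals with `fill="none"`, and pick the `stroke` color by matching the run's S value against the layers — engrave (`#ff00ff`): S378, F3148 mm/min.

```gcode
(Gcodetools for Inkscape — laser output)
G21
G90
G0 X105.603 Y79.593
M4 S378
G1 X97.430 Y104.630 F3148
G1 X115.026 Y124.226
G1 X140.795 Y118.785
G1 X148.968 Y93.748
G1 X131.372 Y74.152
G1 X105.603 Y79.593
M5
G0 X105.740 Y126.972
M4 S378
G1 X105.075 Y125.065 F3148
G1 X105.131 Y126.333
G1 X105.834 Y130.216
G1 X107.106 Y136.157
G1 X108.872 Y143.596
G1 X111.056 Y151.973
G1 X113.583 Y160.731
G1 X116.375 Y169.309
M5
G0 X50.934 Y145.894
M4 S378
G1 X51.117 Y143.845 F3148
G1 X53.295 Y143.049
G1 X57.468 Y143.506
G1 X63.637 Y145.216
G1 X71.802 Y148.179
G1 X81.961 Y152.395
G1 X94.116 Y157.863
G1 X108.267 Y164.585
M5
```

<svg xmlns="http://www.w3.org/2000/svg" width="156.202mm" height="221.468mm" viewBox="0 0 156.202 221.468">
  <polygon points="105.603,141.875 97.430,116.838 115.026,97.242 140.795,102.683 148.968,127.720 131.372,147.316" fill="none" stroke="#ff00ff"/>
  <polyline points="105.740,94.496 105.075,96.403 105.131,95.135 105.834,91.252 107.106,85.311 108.872,77.872 111.056,69.495 113.583,60.737 116.375,52.159" fill="none" stroke="#ff00ff"/>
  <polyline points="50.934,75.574 51.117,77.623 53.295,78.419 57.468,77.962 63.637,76.252 71.802,73.289 81.961,69.073 94.116,63.605 108.267,56.883" fill="none" stroke="#ff00ff"/>
</svg>

Machine Y-up, SVG Y-down with viewBox height 221.468, so y_svg = 221.468 − y_machine; X carries over. Every run uses S378, so all elements get stroke `#ff00ff` (engrave).

Run 1: The run returns to its start, so emit a `<polygon>` with points (Y-flipped): 105.603,141.875 97.430,116.838 115.026,97.242 140.795,102.683 148.968,127.720 131.372,147.316.

Run 2: The run is open, so emit a `<polyline>` with points (Y-flipped): 105.740,94.496 105.075,96.403 105.131,95.135 105.834,91.252 107.106,85.311 108.872,77.872 111.056,69.495 113.583,60.737 116.375,52.159.

Run 3: The run is open, so emit a `<polyline>` with points (Y-flipped): 50.934,75.574 51.117,77.623 53.295,78.419 57.468,77.962 63.637,76.252 71.802,73.289 81.961,69.073 94.116,63.605 108.267,56.883.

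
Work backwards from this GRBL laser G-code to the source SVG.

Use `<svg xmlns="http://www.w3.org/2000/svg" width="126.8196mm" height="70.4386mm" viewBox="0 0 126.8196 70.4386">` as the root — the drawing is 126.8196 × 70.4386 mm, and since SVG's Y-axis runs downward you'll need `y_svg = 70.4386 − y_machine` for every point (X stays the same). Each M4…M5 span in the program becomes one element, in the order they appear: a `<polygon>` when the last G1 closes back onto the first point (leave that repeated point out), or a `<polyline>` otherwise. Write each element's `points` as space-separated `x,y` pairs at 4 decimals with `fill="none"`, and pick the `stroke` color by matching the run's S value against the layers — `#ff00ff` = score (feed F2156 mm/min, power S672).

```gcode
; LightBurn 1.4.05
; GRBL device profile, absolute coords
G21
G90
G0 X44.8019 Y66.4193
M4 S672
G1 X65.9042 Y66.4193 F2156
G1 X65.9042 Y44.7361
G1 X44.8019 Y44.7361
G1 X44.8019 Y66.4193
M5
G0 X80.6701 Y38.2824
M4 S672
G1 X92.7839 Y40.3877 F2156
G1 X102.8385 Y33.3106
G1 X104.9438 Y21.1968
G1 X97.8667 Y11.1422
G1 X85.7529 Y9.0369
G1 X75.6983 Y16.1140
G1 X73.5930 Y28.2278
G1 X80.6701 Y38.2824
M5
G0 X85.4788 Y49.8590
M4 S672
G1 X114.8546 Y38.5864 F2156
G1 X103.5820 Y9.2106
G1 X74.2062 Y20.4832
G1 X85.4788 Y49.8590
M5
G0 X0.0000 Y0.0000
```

<svg xmlns="http://www.w3.org/2000/svg" width="126.8196mm" height="70.4386mm" viewBox="0 0 126.8196 70.4386">
  <polygon points="44.8019,4.0193 65.9042,4.0193 65.9042,25.7025 44.8019,25.7025" fill="none" stroke="#ff00ff"/>
  <polygon points="80.6701,32.1562 92.7839,30.0509 102.8385,37.1280 104.9438,49.2418 97.8667,59.2964 85.7529,61.4017 75.6983,54.3246 73.5930,42.2108" fill="none" stroke="#ff00ff"/>
  <polygon points="85.4788,20.5796 114.8546,31.8522 103.5820,61.2280 74.2062,49.9554" fill="none" stroke="#ff00ff"/>
</svg>

y_svg = 70.4386 − y_m. Every run uses S672, so all elements get stroke `#ff00ff` (score).

[1] closed run; points: 44.8019,4.0193 65.9042,4.0193 65.9042,25.7025 44.8019,25.7025

[2] closed run; points: 80.6701,32.1562 92.7839,30.0509 102.8385,37.1280 104.9438,49.2418 97.8667,59.2964 85.7529,61.4017 75.6983,54.3246 73.5930,42.2108

[3] closed run; points: 85.4788,20.5796 114.8546,31.8522 103.5820,61.2280 74.2062,49.9554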